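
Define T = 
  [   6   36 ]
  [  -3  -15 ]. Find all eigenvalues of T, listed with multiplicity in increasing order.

Characteristic polynomial: p(r) = r^2 + 9r + 18 = (r + 3)(r + 6).
Roots (with multiplicity): -6, -3.

-6, -3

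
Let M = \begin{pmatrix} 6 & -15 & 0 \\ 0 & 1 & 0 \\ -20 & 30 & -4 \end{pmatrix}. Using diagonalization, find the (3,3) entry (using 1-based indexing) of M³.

-64

Characteristic polynomial: μ^3 - 3μ^2 - 22μ + 24 = (μ - 6)(μ - 1)(μ + 4), so the eigenvalues are -4, 1, 6.
μ=6: eigenvector (1, 0, -2).
μ=1: eigenvector (3, 1, -6).
μ=-4: eigenvector (0, 0, 1).
P = [[1, 3, 0], [0, 1, 0], [-2, -6, 1]], D = diag(6, 1, -4), P⁻¹ = [[1, -3, 0], [0, 1, 0], [2, 0, 1]].
M³ = P·diag(216, 1, -64)·P⁻¹ = [[216, -645, 0], [0, 1, 0], [-560, 1290, -64]].
The requested entry is -64.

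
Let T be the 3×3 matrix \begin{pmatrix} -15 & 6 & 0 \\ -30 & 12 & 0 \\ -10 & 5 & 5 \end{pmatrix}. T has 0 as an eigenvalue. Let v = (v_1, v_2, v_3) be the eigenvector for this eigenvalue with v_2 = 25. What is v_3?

-5

T = [[-15, 6, 0], [-30, 12, 0], [-10, 5, 5]].
Solving (T)v = 0 gives the eigenspace spanned by (10, 25, -5).
With v_2 = 25, v = (10, 25, -5), so v_3 = -5.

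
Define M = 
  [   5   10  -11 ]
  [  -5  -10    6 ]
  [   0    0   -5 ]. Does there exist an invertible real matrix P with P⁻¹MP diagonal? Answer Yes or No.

Characteristic polynomial: p(t) = t^3 + 10t^2 + 25t = t(t + 5)^2.
t = -5 has algebraic multiplicity 2; rank(M + 5I) = 2, so geometric multiplicity = 1.
Geometric multiplicity < algebraic multiplicity, so M is not diagonalizable.

No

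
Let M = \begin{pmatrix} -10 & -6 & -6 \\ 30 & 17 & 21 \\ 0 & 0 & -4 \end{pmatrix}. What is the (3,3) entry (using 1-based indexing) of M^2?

Characteristic polynomial: s^3 - 3s^2 - 18s + 40 = (s - 5)(s - 2)(s + 4), so the eigenvalues are -4, 2, 5.
s=5: eigenvector (-2, 5, 0).
s=2: eigenvector (1, -2, 0).
s=-4: eigenvector (0, -1, 1).
P = [[-2, 1, 0], [5, -2, -1], [0, 0, 1]], D = diag(5, 2, -4), P⁻¹ = [[2, 1, 1], [5, 2, 2], [0, 0, 1]].
M² = P·diag(25, 4, 16)·P⁻¹ = [[-80, -42, -42], [210, 109, 93], [0, 0, 16]].
The requested entry is 16.

16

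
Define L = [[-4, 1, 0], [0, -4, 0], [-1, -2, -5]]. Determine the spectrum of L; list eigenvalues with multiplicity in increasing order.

-5, -4, -4

Characteristic polynomial: p(r) = r^3 + 13r^2 + 56r + 80 = (r + 4)^2(r + 5).
Roots (with multiplicity): -5, -4, -4.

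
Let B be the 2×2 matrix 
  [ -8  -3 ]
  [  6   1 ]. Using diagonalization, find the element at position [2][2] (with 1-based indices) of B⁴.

-593

Characteristic polynomial: s^2 + 7s + 10 = (s + 2)(s + 5), so the eigenvalues are -5, -2.
s=-5: eigenvector (-1, 1).
s=-2: eigenvector (-1, 2).
P = [[-1, -1], [1, 2]], D = diag(-5, -2), P⁻¹ = [[-2, -1], [1, 1]].
B⁴ = P·diag(625, 16)·P⁻¹ = [[1234, 609], [-1218, -593]].
The requested entry is -593.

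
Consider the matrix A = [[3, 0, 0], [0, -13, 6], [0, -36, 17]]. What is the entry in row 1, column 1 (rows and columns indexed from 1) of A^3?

27

Characteristic polynomial: r^3 - 7r^2 + 7r + 15 = (r - 5)(r - 3)(r + 1), so the eigenvalues are -1, 3, 5.
r=3: eigenvector (1, 0, 0).
r=-1: eigenvector (0, 1, 2).
r=5: eigenvector (0, 1, 3).
P = [[1, 0, 0], [0, 1, 1], [0, 2, 3]], D = diag(3, -1, 5), P⁻¹ = [[1, 0, 0], [0, 3, -1], [0, -2, 1]].
A³ = P·diag(27, -1, 125)·P⁻¹ = [[27, 0, 0], [0, -253, 126], [0, -756, 377]].
The requested entry is 27.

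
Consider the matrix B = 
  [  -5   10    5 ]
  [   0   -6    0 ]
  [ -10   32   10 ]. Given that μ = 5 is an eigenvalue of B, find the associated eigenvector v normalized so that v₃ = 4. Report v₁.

B − 5I = [[-10, 10, 5], [0, -11, 0], [-10, 32, 5]].
Solving (B − 5I)v = 0 gives the eigenspace spanned by (2, 0, 4).
With v₃ = 4, v = (2, 0, 4), so v₁ = 2.

2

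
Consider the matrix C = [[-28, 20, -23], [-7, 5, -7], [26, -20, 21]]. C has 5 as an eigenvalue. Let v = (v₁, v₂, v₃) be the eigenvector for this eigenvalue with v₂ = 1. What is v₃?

C − 5I = [[-33, 20, -23], [-7, 0, -7], [26, -20, 16]].
Solving (C − 5I)v = 0 gives the eigenspace spanned by (2, 1, -2).
With v₂ = 1, v = (2, 1, -2), so v₃ = -2.

-2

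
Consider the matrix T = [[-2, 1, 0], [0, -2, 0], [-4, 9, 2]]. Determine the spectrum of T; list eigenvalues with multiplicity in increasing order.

-2, -2, 2

Characteristic polynomial: p(r) = r^3 + 2r^2 - 4r - 8 = (r - 2)(r + 2)^2.
Roots (with multiplicity): -2, -2, 2.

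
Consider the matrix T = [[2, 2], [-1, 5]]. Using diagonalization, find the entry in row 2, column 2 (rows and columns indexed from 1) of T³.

101

Characteristic polynomial: s^2 - 7s + 12 = (s - 4)(s - 3), so the eigenvalues are 3, 4.
s=4: eigenvector (1, 1).
s=3: eigenvector (-2, -1).
P = [[1, -2], [1, -1]], D = diag(4, 3), P⁻¹ = [[-1, 2], [-1, 1]].
T³ = P·diag(64, 27)·P⁻¹ = [[-10, 74], [-37, 101]].
The requested entry is 101.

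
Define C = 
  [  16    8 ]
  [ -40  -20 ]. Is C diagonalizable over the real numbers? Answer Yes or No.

Yes

Characteristic polynomial: p(r) = r^2 + 4r = r(r + 4).
All 2 eigenvalues are distinct, so C is diagonalizable.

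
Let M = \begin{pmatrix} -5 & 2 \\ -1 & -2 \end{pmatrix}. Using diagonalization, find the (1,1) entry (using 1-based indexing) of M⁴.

431

Characteristic polynomial: μ^2 + 7μ + 12 = (μ + 3)(μ + 4), so the eigenvalues are -4, -3.
μ=-4: eigenvector (2, 1).
μ=-3: eigenvector (1, 1).
P = [[2, 1], [1, 1]], D = diag(-4, -3), P⁻¹ = [[1, -1], [-1, 2]].
M⁴ = P·diag(256, 81)·P⁻¹ = [[431, -350], [175, -94]].
The requested entry is 431.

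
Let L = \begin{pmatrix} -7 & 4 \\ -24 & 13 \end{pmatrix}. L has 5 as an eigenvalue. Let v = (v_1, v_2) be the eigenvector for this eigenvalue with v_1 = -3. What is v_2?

L − 5I = [[-12, 4], [-24, 8]].
Solving (L − 5I)v = 0 gives the eigenspace spanned by (-3, -9).
With v_1 = -3, v = (-3, -9), so v_2 = -9.

-9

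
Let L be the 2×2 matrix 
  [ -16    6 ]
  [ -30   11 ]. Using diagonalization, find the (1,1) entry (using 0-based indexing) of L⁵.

Characteristic polynomial: μ^2 + 5μ + 4 = (μ + 1)(μ + 4), so the eigenvalues are -4, -1.
μ=-4: eigenvector (1, 2).
μ=-1: eigenvector (2, 5).
P = [[1, 2], [2, 5]], D = diag(-4, -1), P⁻¹ = [[5, -2], [-2, 1]].
L⁵ = P·diag(-1024, -1)·P⁻¹ = [[-5116, 2046], [-10230, 4091]].
The requested entry is 4091.

4091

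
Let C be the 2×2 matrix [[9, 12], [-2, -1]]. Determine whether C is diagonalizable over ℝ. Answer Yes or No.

Yes

Characteristic polynomial: p(s) = s^2 - 8s + 15 = (s - 5)(s - 3).
All 2 eigenvalues are distinct, so C is diagonalizable.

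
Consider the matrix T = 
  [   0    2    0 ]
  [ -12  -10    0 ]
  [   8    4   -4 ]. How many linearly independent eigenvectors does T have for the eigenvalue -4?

T + 4I = [[4, 2, 0], [-12, -6, 0], [8, 4, 0]].
This matrix has rank 1, so its null space has dimension 3 − 1 = 2.

2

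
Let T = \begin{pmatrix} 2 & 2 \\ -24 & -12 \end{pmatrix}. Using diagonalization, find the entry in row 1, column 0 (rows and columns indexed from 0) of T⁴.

12480

Characteristic polynomial: λ^2 + 10λ + 24 = (λ + 4)(λ + 6), so the eigenvalues are -6, -4.
λ=-4: eigenvector (1, -3).
λ=-6: eigenvector (-1, 4).
P = [[1, -1], [-3, 4]], D = diag(-4, -6), P⁻¹ = [[4, 1], [3, 1]].
T⁴ = P·diag(256, 1296)·P⁻¹ = [[-2864, -1040], [12480, 4416]].
The requested entry is 12480.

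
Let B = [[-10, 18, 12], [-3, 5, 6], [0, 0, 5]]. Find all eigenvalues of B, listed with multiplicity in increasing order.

-4, -1, 5

Characteristic polynomial: p(r) = r^3 - 21r - 20 = (r - 5)(r + 1)(r + 4).
Roots (with multiplicity): -4, -1, 5.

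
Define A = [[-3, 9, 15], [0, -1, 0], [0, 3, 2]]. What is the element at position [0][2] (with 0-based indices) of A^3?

105

Characteristic polynomial: t^3 + 2t^2 - 5t - 6 = (t - 2)(t + 1)(t + 3), so the eigenvalues are -3, -1, 2.
t=-3: eigenvector (1, 0, 0).
t=-1: eigenvector (-3, 1, -1).
t=2: eigenvector (3, 0, 1).
P = [[1, -3, 3], [0, 1, 0], [0, -1, 1]], D = diag(-3, -1, 2), P⁻¹ = [[1, 0, -3], [0, 1, 0], [0, 1, 1]].
A³ = P·diag(-27, -1, 8)·P⁻¹ = [[-27, 27, 105], [0, -1, 0], [0, 9, 8]].
The requested entry is 105.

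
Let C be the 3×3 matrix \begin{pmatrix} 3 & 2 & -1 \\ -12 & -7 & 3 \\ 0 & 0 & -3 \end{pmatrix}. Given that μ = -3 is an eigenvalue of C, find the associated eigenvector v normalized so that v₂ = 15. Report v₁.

C + 3I = [[6, 2, -1], [-12, -4, 3], [0, 0, 0]].
Solving (C + 3I)v = 0 gives the eigenspace spanned by (-5, 15, 0).
With v₂ = 15, v = (-5, 15, 0), so v₁ = -5.

-5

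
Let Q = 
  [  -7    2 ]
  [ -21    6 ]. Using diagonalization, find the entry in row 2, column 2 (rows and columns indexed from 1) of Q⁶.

-6

Characteristic polynomial: r^2 + r = r(r + 1), so the eigenvalues are -1, 0.
r=-1: eigenvector (1, 3).
r=0: eigenvector (2, 7).
P = [[1, 2], [3, 7]], D = diag(-1, 0), P⁻¹ = [[7, -2], [-3, 1]].
Q⁶ = P·diag(1, 0)·P⁻¹ = [[7, -2], [21, -6]].
The requested entry is -6.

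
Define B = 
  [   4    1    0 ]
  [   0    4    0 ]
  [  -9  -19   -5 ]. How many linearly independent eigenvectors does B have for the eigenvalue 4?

B − 4I = [[0, 1, 0], [0, 0, 0], [-9, -19, -9]].
This matrix has rank 2, so its null space has dimension 3 − 2 = 1.

1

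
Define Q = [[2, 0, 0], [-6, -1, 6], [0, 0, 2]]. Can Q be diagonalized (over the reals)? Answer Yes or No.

Characteristic polynomial: p(s) = s^3 - 3s^2 + 4 = (s - 2)^2(s + 1).
s = 2 has algebraic multiplicity 2; rank(Q − 2I) = 1, so geometric multiplicity = 2.
Every eigenvalue has geometric = algebraic multiplicity, so Q is diagonalizable.

Yes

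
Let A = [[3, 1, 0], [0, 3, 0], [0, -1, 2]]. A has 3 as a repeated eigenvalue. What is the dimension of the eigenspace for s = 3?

1

A − 3I = [[0, 1, 0], [0, 0, 0], [0, -1, -1]].
This matrix has rank 2, so its null space has dimension 3 − 2 = 1.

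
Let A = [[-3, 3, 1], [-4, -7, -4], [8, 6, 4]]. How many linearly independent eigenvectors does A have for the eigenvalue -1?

1

A + 1I = [[-2, 3, 1], [-4, -6, -4], [8, 6, 5]].
This matrix has rank 2, so its null space has dimension 3 − 2 = 1.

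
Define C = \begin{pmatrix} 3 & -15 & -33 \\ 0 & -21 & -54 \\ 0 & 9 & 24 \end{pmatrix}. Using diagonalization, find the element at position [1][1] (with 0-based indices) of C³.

-513

Characteristic polynomial: r^3 - 6r^2 - 9r + 54 = (r - 6)(r - 3)(r + 3), so the eigenvalues are -3, 3, 6.
r=3: eigenvector (1, 0, 0).
r=-3: eigenvector (2, 3, -1).
r=6: eigenvector (-1, -2, 1).
P = [[1, 2, -1], [0, 3, -2], [0, -1, 1]], D = diag(3, -3, 6), P⁻¹ = [[1, -1, -1], [0, 1, 2], [0, 1, 3]].
C³ = P·diag(27, -27, 216)·P⁻¹ = [[27, -297, -783], [0, -513, -1458], [0, 243, 702]].
The requested entry is -513.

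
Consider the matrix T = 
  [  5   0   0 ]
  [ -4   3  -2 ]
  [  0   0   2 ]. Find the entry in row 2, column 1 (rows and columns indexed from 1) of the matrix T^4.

-1088

Characteristic polynomial: s^3 - 10s^2 + 31s - 30 = (s - 5)(s - 3)(s - 2), so the eigenvalues are 2, 3, 5.
s=5: eigenvector (1, -2, 0).
s=3: eigenvector (0, 1, 0).
s=2: eigenvector (0, 2, 1).
P = [[1, 0, 0], [-2, 1, 2], [0, 0, 1]], D = diag(5, 3, 2), P⁻¹ = [[1, 0, 0], [2, 1, -2], [0, 0, 1]].
T⁴ = P·diag(625, 81, 16)·P⁻¹ = [[625, 0, 0], [-1088, 81, -130], [0, 0, 16]].
The requested entry is -1088.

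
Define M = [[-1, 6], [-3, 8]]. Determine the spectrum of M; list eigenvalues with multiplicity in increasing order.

2, 5

Characteristic polynomial: p(r) = r^2 - 7r + 10 = (r - 5)(r - 2).
Roots (with multiplicity): 2, 5.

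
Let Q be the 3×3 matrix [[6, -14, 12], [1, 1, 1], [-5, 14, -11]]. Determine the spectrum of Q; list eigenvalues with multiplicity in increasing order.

-6, 1, 1

Characteristic polynomial: p(μ) = μ^3 + 4μ^2 - 11μ + 6 = (μ - 1)^2(μ + 6).
Roots (with multiplicity): -6, 1, 1.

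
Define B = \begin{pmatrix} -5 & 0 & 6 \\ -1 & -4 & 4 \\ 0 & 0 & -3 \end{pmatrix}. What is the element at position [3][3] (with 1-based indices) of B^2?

9

Characteristic polynomial: λ^3 + 12λ^2 + 47λ + 60 = (λ + 3)(λ + 4)(λ + 5), so the eigenvalues are -5, -4, -3.
λ=-4: eigenvector (0, 1, 0).
λ=-5: eigenvector (1, 1, 0).
λ=-3: eigenvector (3, 1, 1).
P = [[0, 1, 3], [1, 1, 1], [0, 0, 1]], D = diag(-4, -5, -3), P⁻¹ = [[-1, 1, 2], [1, 0, -3], [0, 0, 1]].
B² = P·diag(16, 25, 9)·P⁻¹ = [[25, 0, -48], [9, 16, -34], [0, 0, 9]].
The requested entry is 9.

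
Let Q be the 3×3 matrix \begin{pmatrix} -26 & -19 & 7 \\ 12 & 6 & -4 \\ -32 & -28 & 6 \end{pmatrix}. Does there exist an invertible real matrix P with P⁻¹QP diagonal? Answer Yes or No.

No

Characteristic polynomial: p(λ) = λ^3 + 14λ^2 + 64λ + 96 = (λ + 4)^2(λ + 6).
λ = -4 has algebraic multiplicity 2; rank(Q + 4I) = 2, so geometric multiplicity = 1.
Geometric multiplicity < algebraic multiplicity, so Q is not diagonalizable.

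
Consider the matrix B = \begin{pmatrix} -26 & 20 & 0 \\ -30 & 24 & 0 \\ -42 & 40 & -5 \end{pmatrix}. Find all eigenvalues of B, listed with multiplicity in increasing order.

Characteristic polynomial: p(r) = r^3 + 7r^2 - 14r - 120 = (r - 4)(r + 5)(r + 6).
Roots (with multiplicity): -6, -5, 4.

-6, -5, 4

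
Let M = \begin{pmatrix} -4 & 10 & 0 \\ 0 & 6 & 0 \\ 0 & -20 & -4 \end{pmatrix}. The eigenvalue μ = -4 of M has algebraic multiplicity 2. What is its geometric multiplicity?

2

M + 4I = [[0, 10, 0], [0, 10, 0], [0, -20, 0]].
This matrix has rank 1, so its null space has dimension 3 − 1 = 2.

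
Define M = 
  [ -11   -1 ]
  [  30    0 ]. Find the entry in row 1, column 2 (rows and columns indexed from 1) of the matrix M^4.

Characteristic polynomial: r^2 + 11r + 30 = (r + 5)(r + 6), so the eigenvalues are -6, -5.
r=-6: eigenvector (1, -5).
r=-5: eigenvector (-1, 6).
P = [[1, -1], [-5, 6]], D = diag(-6, -5), P⁻¹ = [[6, 1], [5, 1]].
M⁴ = P·diag(1296, 625)·P⁻¹ = [[4651, 671], [-20130, -2730]].
The requested entry is 671.

671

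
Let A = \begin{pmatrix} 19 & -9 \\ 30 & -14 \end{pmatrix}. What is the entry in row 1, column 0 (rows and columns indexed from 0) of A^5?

10230

Characteristic polynomial: s^2 - 5s + 4 = (s - 4)(s - 1), so the eigenvalues are 1, 4.
s=1: eigenvector (1, 2).
s=4: eigenvector (-3, -5).
P = [[1, -3], [2, -5]], D = diag(1, 4), P⁻¹ = [[-5, 3], [-2, 1]].
A⁵ = P·diag(1, 1024)·P⁻¹ = [[6139, -3069], [10230, -5114]].
The requested entry is 10230.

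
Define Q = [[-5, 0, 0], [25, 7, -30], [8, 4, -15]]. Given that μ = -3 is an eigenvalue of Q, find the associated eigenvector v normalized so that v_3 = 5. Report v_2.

Q + 3I = [[-2, 0, 0], [25, 10, -30], [8, 4, -12]].
Solving (Q + 3I)v = 0 gives the eigenspace spanned by (0, 15, 5).
With v_3 = 5, v = (0, 15, 5), so v_2 = 15.

15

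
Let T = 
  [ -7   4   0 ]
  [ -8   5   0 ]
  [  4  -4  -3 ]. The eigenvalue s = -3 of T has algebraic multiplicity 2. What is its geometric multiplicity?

2

T + 3I = [[-4, 4, 0], [-8, 8, 0], [4, -4, 0]].
This matrix has rank 1, so its null space has dimension 3 − 1 = 2.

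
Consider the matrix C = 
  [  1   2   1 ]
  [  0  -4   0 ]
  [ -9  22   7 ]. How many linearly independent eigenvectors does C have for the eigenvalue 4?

1

C − 4I = [[-3, 2, 1], [0, -8, 0], [-9, 22, 3]].
This matrix has rank 2, so its null space has dimension 3 − 2 = 1.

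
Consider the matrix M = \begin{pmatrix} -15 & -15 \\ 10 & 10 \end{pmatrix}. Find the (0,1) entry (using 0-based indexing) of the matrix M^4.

1875

Characteristic polynomial: λ^2 + 5λ = λ(λ + 5), so the eigenvalues are -5, 0.
λ=0: eigenvector (1, -1).
λ=-5: eigenvector (3, -2).
P = [[1, 3], [-1, -2]], D = diag(0, -5), P⁻¹ = [[-2, -3], [1, 1]].
M⁴ = P·diag(0, 625)·P⁻¹ = [[1875, 1875], [-1250, -1250]].
The requested entry is 1875.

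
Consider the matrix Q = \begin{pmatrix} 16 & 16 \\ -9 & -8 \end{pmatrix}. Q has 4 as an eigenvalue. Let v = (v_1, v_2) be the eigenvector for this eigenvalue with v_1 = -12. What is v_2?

Q − 4I = [[12, 16], [-9, -12]].
Solving (Q − 4I)v = 0 gives the eigenspace spanned by (-12, 9).
With v_1 = -12, v = (-12, 9), so v_2 = 9.

9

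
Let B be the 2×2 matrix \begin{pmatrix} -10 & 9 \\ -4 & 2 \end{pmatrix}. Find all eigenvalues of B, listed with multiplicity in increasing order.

-4, -4

Characteristic polynomial: p(μ) = μ^2 + 8μ + 16 = (μ + 4)^2.
Roots (with multiplicity): -4, -4.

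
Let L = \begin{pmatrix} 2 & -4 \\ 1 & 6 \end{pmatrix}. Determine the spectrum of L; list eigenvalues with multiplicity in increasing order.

Characteristic polynomial: p(r) = r^2 - 8r + 16 = (r - 4)^2.
Roots (with multiplicity): 4, 4.

4, 4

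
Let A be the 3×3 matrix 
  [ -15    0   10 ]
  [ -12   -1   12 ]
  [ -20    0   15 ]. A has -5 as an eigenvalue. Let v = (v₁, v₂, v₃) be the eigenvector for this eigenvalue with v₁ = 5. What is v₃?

A + 5I = [[-10, 0, 10], [-12, 4, 12], [-20, 0, 20]].
Solving (A + 5I)v = 0 gives the eigenspace spanned by (5, 0, 5).
With v₁ = 5, v = (5, 0, 5), so v₃ = 5.

5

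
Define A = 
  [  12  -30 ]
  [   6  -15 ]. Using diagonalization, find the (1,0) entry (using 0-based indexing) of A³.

Characteristic polynomial: t^2 + 3t = t(t + 3), so the eigenvalues are -3, 0.
t=0: eigenvector (5, 2).
t=-3: eigenvector (2, 1).
P = [[5, 2], [2, 1]], D = diag(0, -3), P⁻¹ = [[1, -2], [-2, 5]].
A³ = P·diag(0, -27)·P⁻¹ = [[108, -270], [54, -135]].
The requested entry is 54.

54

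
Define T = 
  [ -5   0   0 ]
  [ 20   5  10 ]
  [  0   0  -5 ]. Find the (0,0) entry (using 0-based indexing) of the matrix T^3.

-125

Characteristic polynomial: r^3 + 5r^2 - 25r - 125 = (r - 5)(r + 5)^2, so the eigenvalues are -5, -5, 5.
r=-5: eigenvector (1, -1, -1).
r=5: eigenvector (0, 1, 0).
r=-5: eigenvector (0, -1, 1).
P = [[1, 0, 0], [-1, 1, -1], [-1, 0, 1]], D = diag(-5, 5, -5), P⁻¹ = [[1, 0, 0], [2, 1, 1], [1, 0, 1]].
T³ = P·diag(-125, 125, -125)·P⁻¹ = [[-125, 0, 0], [500, 125, 250], [0, 0, -125]].
The requested entry is -125.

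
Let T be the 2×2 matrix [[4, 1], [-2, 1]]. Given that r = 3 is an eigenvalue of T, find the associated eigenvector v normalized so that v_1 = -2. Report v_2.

T − 3I = [[1, 1], [-2, -2]].
Solving (T − 3I)v = 0 gives the eigenspace spanned by (-2, 2).
With v_1 = -2, v = (-2, 2), so v_2 = 2.

2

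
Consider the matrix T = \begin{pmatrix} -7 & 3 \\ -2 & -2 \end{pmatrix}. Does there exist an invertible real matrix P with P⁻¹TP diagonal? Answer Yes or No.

Yes

Characteristic polynomial: p(s) = s^2 + 9s + 20 = (s + 4)(s + 5).
All 2 eigenvalues are distinct, so T is diagonalizable.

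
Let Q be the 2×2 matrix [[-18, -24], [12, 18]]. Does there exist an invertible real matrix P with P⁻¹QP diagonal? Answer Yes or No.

Yes

Characteristic polynomial: p(λ) = λ^2 - 36 = (λ - 6)(λ + 6).
All 2 eigenvalues are distinct, so Q is diagonalizable.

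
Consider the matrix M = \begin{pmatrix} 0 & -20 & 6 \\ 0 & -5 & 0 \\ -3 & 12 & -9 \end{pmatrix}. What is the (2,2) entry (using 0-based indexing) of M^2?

Characteristic polynomial: r^3 + 14r^2 + 63r + 90 = (r + 3)(r + 5)(r + 6), so the eigenvalues are -6, -5, -3.
r=-6: eigenvector (1, 0, -1).
r=-5: eigenvector (4, 1, 0).
r=-3: eigenvector (2, 0, -1).
P = [[1, 4, 2], [0, 1, 0], [-1, 0, -1]], D = diag(-6, -5, -3), P⁻¹ = [[-1, 4, -2], [0, 1, 0], [1, -4, 1]].
M² = P·diag(36, 25, 9)·P⁻¹ = [[-18, 172, -54], [0, 25, 0], [27, -108, 63]].
The requested entry is 63.

63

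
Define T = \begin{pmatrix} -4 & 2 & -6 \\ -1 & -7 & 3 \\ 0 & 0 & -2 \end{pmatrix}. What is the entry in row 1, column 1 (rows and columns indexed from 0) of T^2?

47

Characteristic polynomial: s^3 + 13s^2 + 52s + 60 = (s + 2)(s + 5)(s + 6), so the eigenvalues are -6, -5, -2.
s=-6: eigenvector (1, -1, 0).
s=-2: eigenvector (-2, 1, 1).
s=-5: eigenvector (2, -1, 0).
P = [[1, -2, 2], [-1, 1, -1], [0, 1, 0]], D = diag(-6, -2, -5), P⁻¹ = [[-1, -2, 0], [0, 0, 1], [1, 1, 1]].
T² = P·diag(36, 4, 25)·P⁻¹ = [[14, -22, 42], [11, 47, -21], [0, 0, 4]].
The requested entry is 47.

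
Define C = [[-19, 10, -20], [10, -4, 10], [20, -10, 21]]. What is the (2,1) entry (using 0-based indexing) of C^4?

Characteristic polynomial: λ^3 + 2λ^2 - 7λ + 4 = (λ - 1)^2(λ + 4), so the eigenvalues are -4, 1, 1.
λ=1: eigenvector (1, 0, -1).
λ=-4: eigenvector (-2, 1, 2).
λ=1: eigenvector (-4, 2, 5).
P = [[1, -2, -4], [0, 1, 2], [-1, 2, 5]], D = diag(1, -4, 1), P⁻¹ = [[1, 2, 0], [-2, 1, -2], [1, 0, 1]].
C⁴ = P·diag(1, 256, 1)·P⁻¹ = [[1021, -510, 1020], [-510, 256, -510], [-1020, 510, -1019]].
The requested entry is 510.

510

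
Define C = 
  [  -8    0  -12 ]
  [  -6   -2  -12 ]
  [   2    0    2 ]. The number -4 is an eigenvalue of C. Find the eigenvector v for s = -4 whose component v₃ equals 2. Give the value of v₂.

C + 4I = [[-4, 0, -12], [-6, 2, -12], [2, 0, 6]].
Solving (C + 4I)v = 0 gives the eigenspace spanned by (-6, -6, 2).
With v₃ = 2, v = (-6, -6, 2), so v₂ = -6.

-6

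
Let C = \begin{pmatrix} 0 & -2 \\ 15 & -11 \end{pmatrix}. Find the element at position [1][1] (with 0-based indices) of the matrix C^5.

Characteristic polynomial: s^2 + 11s + 30 = (s + 5)(s + 6), so the eigenvalues are -6, -5.
s=-6: eigenvector (1, 3).
s=-5: eigenvector (-2, -5).
P = [[1, -2], [3, -5]], D = diag(-6, -5), P⁻¹ = [[-5, 2], [-3, 1]].
C⁵ = P·diag(-7776, -3125)·P⁻¹ = [[20130, -9302], [69765, -31031]].
The requested entry is -31031.

-31031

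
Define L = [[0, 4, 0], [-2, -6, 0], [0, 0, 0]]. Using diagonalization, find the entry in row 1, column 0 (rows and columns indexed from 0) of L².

12

Characteristic polynomial: s^3 + 6s^2 + 8s = s(s + 2)(s + 4), so the eigenvalues are -4, -2, 0.
s=-4: eigenvector (-1, 1, 0).
s=-2: eigenvector (-2, 1, 0).
s=0: eigenvector (0, 0, 1).
P = [[-1, -2, 0], [1, 1, 0], [0, 0, 1]], D = diag(-4, -2, 0), P⁻¹ = [[1, 2, 0], [-1, -1, 0], [0, 0, 1]].
L² = P·diag(16, 4, 0)·P⁻¹ = [[-8, -24, 0], [12, 28, 0], [0, 0, 0]].
The requested entry is 12.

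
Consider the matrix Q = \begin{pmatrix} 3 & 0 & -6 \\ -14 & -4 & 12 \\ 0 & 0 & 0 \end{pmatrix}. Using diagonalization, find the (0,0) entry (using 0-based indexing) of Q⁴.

81

Characteristic polynomial: r^3 + r^2 - 12r = r(r - 3)(r + 4), so the eigenvalues are -4, 0, 3.
r=0: eigenvector (2, -4, 1).
r=-4: eigenvector (0, 1, 0).
r=3: eigenvector (1, -2, 0).
P = [[2, 0, 1], [-4, 1, -2], [1, 0, 0]], D = diag(0, -4, 3), P⁻¹ = [[0, 0, 1], [2, 1, 0], [1, 0, -2]].
Q⁴ = P·diag(0, 256, 81)·P⁻¹ = [[81, 0, -162], [350, 256, 324], [0, 0, 0]].
The requested entry is 81.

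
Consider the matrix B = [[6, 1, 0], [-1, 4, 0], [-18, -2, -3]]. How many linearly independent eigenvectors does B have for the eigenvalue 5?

1

B − 5I = [[1, 1, 0], [-1, -1, 0], [-18, -2, -8]].
This matrix has rank 2, so its null space has dimension 3 − 2 = 1.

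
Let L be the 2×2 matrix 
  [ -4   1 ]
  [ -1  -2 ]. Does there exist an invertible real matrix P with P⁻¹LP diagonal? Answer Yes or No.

No

Characteristic polynomial: p(μ) = μ^2 + 6μ + 9 = (μ + 3)^2.
μ = -3 has algebraic multiplicity 2; rank(L + 3I) = 1, so geometric multiplicity = 1.
Geometric multiplicity < algebraic multiplicity, so L is not diagonalizable.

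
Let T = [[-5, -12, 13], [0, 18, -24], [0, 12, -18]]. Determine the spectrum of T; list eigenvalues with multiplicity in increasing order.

-6, -5, 6

Characteristic polynomial: p(μ) = μ^3 + 5μ^2 - 36μ - 180 = (μ - 6)(μ + 5)(μ + 6).
Roots (with multiplicity): -6, -5, 6.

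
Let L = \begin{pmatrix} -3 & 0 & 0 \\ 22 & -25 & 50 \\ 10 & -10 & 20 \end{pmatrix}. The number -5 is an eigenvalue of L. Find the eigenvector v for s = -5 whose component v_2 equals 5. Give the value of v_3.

2

L + 5I = [[2, 0, 0], [22, -20, 50], [10, -10, 25]].
Solving (L + 5I)v = 0 gives the eigenspace spanned by (0, 5, 2).
With v_2 = 5, v = (0, 5, 2), so v_3 = 2.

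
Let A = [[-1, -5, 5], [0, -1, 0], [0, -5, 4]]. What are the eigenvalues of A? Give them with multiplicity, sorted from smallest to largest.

-1, -1, 4

Characteristic polynomial: p(μ) = μ^3 - 2μ^2 - 7μ - 4 = (μ - 4)(μ + 1)^2.
Roots (with multiplicity): -1, -1, 4.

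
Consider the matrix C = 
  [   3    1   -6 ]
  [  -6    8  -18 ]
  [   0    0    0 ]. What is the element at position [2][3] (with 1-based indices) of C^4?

Characteristic polynomial: μ^3 - 11μ^2 + 30μ = μ(μ - 6)(μ - 5), so the eigenvalues are 0, 5, 6.
μ=0: eigenvector (1, 3, 1).
μ=6: eigenvector (1, 3, 0).
μ=5: eigenvector (1, 2, 0).
P = [[1, 1, 1], [3, 3, 2], [1, 0, 0]], D = diag(0, 6, 5), P⁻¹ = [[0, 0, 1], [-2, 1, -1], [3, -1, 0]].
C⁴ = P·diag(0, 1296, 625)·P⁻¹ = [[-717, 671, -1296], [-4026, 2638, -3888], [0, 0, 0]].
The requested entry is -3888.

-3888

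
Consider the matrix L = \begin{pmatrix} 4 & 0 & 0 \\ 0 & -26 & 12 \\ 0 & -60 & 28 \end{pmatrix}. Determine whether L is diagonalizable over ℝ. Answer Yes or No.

Yes

Characteristic polynomial: p(t) = t^3 - 6t^2 + 32 = (t - 4)^2(t + 2).
t = 4 has algebraic multiplicity 2; rank(L − 4I) = 1, so geometric multiplicity = 2.
Every eigenvalue has geometric = algebraic multiplicity, so L is diagonalizable.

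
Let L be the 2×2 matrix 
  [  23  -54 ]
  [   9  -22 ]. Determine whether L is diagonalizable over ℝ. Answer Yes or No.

Yes

Characteristic polynomial: p(s) = s^2 - s - 20 = (s - 5)(s + 4).
All 2 eigenvalues are distinct, so L is diagonalizable.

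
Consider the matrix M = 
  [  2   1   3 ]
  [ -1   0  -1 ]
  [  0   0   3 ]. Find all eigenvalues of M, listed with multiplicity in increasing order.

Characteristic polynomial: p(t) = t^3 - 5t^2 + 7t - 3 = (t - 3)(t - 1)^2.
Roots (with multiplicity): 1, 1, 3.

1, 1, 3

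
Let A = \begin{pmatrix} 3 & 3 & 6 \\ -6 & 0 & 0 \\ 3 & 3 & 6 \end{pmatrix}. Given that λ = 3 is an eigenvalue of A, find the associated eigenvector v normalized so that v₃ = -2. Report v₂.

A − 3I = [[0, 3, 6], [-6, -3, 0], [3, 3, 3]].
Solving (A − 3I)v = 0 gives the eigenspace spanned by (-2, 4, -2).
With v₃ = -2, v = (-2, 4, -2), so v₂ = 4.

4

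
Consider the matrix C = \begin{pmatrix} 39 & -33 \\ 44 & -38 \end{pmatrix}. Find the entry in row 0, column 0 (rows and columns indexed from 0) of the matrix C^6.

139749

Characteristic polynomial: μ^2 - μ - 30 = (μ - 6)(μ + 5), so the eigenvalues are -5, 6.
μ=-5: eigenvector (3, 4).
μ=6: eigenvector (1, 1).
P = [[3, 1], [4, 1]], D = diag(-5, 6), P⁻¹ = [[-1, 1], [4, -3]].
C⁶ = P·diag(15625, 46656)·P⁻¹ = [[139749, -93093], [124124, -77468]].
The requested entry is 139749.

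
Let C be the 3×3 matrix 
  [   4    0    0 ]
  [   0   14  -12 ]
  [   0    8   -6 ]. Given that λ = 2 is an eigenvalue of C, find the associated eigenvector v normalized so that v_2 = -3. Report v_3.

C − 2I = [[2, 0, 0], [0, 12, -12], [0, 8, -8]].
Solving (C − 2I)v = 0 gives the eigenspace spanned by (0, -3, -3).
With v_2 = -3, v = (0, -3, -3), so v_3 = -3.

-3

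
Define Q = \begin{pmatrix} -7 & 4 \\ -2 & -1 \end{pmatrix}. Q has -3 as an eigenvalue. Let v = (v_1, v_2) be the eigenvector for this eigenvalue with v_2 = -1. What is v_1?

-1

Q + 3I = [[-4, 4], [-2, 2]].
Solving (Q + 3I)v = 0 gives the eigenspace spanned by (-1, -1).
With v_2 = -1, v = (-1, -1), so v_1 = -1.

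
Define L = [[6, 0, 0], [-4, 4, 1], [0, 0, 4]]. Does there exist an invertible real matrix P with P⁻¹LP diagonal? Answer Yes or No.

No

Characteristic polynomial: p(s) = s^3 - 14s^2 + 64s - 96 = (s - 6)(s - 4)^2.
s = 4 has algebraic multiplicity 2; rank(L − 4I) = 2, so geometric multiplicity = 1.
Geometric multiplicity < algebraic multiplicity, so L is not diagonalizable.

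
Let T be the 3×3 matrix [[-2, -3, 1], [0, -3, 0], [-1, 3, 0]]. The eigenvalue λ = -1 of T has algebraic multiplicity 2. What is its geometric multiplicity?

T + 1I = [[-1, -3, 1], [0, -2, 0], [-1, 3, 1]].
This matrix has rank 2, so its null space has dimension 3 − 2 = 1.

1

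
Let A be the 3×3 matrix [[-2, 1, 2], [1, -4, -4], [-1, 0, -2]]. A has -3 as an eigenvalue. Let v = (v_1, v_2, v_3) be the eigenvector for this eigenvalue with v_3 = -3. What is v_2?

A + 3I = [[1, 1, 2], [1, -1, -4], [-1, 0, 1]].
Solving (A + 3I)v = 0 gives the eigenspace spanned by (-3, 9, -3).
With v_3 = -3, v = (-3, 9, -3), so v_2 = 9.

9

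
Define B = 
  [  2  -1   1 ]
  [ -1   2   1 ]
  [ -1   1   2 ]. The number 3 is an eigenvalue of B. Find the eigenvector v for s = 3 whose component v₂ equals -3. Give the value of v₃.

-3

B − 3I = [[-1, -1, 1], [-1, -1, 1], [-1, 1, -1]].
Solving (B − 3I)v = 0 gives the eigenspace spanned by (0, -3, -3).
With v₂ = -3, v = (0, -3, -3), so v₃ = -3.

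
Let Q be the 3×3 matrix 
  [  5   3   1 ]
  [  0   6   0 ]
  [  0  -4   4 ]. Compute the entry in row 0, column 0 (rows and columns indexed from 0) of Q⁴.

Characteristic polynomial: λ^3 - 15λ^2 + 74λ - 120 = (λ - 6)(λ - 5)(λ - 4), so the eigenvalues are 4, 5, 6.
λ=5: eigenvector (1, 0, 0).
λ=6: eigenvector (1, 1, -2).
λ=4: eigenvector (-1, 0, 1).
P = [[1, 1, -1], [0, 1, 0], [0, -2, 1]], D = diag(5, 6, 4), P⁻¹ = [[1, 1, 1], [0, 1, 0], [0, 2, 1]].
Q⁴ = P·diag(625, 1296, 256)·P⁻¹ = [[625, 1409, 369], [0, 1296, 0], [0, -2080, 256]].
The requested entry is 625.

625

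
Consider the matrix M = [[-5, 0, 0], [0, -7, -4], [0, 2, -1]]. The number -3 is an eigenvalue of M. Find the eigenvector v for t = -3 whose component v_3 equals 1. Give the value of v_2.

-1

M + 3I = [[-2, 0, 0], [0, -4, -4], [0, 2, 2]].
Solving (M + 3I)v = 0 gives the eigenspace spanned by (0, -1, 1).
With v_3 = 1, v = (0, -1, 1), so v_2 = -1.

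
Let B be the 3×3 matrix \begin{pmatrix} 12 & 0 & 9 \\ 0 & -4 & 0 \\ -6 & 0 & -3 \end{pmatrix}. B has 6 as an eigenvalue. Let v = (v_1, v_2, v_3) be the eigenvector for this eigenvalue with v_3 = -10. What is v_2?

0

B − 6I = [[6, 0, 9], [0, -10, 0], [-6, 0, -9]].
Solving (B − 6I)v = 0 gives the eigenspace spanned by (15, 0, -10).
With v_3 = -10, v = (15, 0, -10), so v_2 = 0.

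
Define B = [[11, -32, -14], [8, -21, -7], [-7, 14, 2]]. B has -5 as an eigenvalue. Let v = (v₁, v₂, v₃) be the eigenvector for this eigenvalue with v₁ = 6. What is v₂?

3

B + 5I = [[16, -32, -14], [8, -16, -7], [-7, 14, 7]].
Solving (B + 5I)v = 0 gives the eigenspace spanned by (6, 3, 0).
With v₁ = 6, v = (6, 3, 0), so v₂ = 3.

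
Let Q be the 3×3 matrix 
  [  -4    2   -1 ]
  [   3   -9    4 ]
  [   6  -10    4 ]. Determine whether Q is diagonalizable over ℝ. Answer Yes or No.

No

Characteristic polynomial: p(λ) = λ^3 + 9λ^2 + 24λ + 16 = (λ + 1)(λ + 4)^2.
λ = -4 has algebraic multiplicity 2; rank(Q + 4I) = 2, so geometric multiplicity = 1.
Geometric multiplicity < algebraic multiplicity, so Q is not diagonalizable.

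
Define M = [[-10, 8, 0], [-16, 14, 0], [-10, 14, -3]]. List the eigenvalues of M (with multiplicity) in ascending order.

-3, -2, 6

Characteristic polynomial: p(s) = s^3 - s^2 - 24s - 36 = (s - 6)(s + 2)(s + 3).
Roots (with multiplicity): -3, -2, 6.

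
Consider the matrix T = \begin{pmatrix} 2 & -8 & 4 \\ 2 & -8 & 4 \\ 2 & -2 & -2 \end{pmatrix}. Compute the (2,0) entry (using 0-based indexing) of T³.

8

Characteristic polynomial: r^3 + 8r^2 + 12r = r(r + 2)(r + 6), so the eigenvalues are -6, -2, 0.
r=0: eigenvector (2, 1, 1).
r=-2: eigenvector (1, 1, 1).
r=-6: eigenvector (1, 1, 0).
P = [[2, 1, 1], [1, 1, 1], [1, 1, 0]], D = diag(0, -2, -6), P⁻¹ = [[1, -1, 0], [-1, 1, 1], [0, 1, -1]].
T³ = P·diag(0, -8, -216)·P⁻¹ = [[8, -224, 208], [8, -224, 208], [8, -8, -8]].
The requested entry is 8.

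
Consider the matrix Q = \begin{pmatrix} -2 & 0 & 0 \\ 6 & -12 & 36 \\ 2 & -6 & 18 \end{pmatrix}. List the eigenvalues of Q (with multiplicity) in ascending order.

-2, 0, 6

Characteristic polynomial: p(λ) = λ^3 - 4λ^2 - 12λ = λ(λ - 6)(λ + 2).
Roots (with multiplicity): -2, 0, 6.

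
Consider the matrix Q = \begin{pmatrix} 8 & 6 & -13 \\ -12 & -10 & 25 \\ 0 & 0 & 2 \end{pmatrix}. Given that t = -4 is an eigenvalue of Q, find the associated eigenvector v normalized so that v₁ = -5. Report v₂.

Q + 4I = [[12, 6, -13], [-12, -6, 25], [0, 0, 6]].
Solving (Q + 4I)v = 0 gives the eigenspace spanned by (-5, 10, 0).
With v₁ = -5, v = (-5, 10, 0), so v₂ = 10.

10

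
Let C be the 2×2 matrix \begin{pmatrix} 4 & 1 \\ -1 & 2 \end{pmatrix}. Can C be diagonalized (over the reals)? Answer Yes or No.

Characteristic polynomial: p(μ) = μ^2 - 6μ + 9 = (μ - 3)^2.
μ = 3 has algebraic multiplicity 2; rank(C − 3I) = 1, so geometric multiplicity = 1.
Geometric multiplicity < algebraic multiplicity, so C is not diagonalizable.

No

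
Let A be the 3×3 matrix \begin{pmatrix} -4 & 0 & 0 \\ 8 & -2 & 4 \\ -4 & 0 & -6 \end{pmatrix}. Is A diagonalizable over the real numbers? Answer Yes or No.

Characteristic polynomial: p(r) = r^3 + 12r^2 + 44r + 48 = (r + 2)(r + 4)(r + 6).
All 3 eigenvalues are distinct, so A is diagonalizable.

Yes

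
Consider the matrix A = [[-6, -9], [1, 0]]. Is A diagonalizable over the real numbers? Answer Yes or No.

Characteristic polynomial: p(s) = s^2 + 6s + 9 = (s + 3)^2.
s = -3 has algebraic multiplicity 2; rank(A + 3I) = 1, so geometric multiplicity = 1.
Geometric multiplicity < algebraic multiplicity, so A is not diagonalizable.

No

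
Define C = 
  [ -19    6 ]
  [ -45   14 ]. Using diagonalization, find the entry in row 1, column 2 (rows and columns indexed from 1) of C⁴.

-510

Characteristic polynomial: μ^2 + 5μ + 4 = (μ + 1)(μ + 4), so the eigenvalues are -4, -1.
μ=-4: eigenvector (-2, -5).
μ=-1: eigenvector (1, 3).
P = [[-2, 1], [-5, 3]], D = diag(-4, -1), P⁻¹ = [[-3, 1], [-5, 2]].
C⁴ = P·diag(256, 1)·P⁻¹ = [[1531, -510], [3825, -1274]].
The requested entry is -510.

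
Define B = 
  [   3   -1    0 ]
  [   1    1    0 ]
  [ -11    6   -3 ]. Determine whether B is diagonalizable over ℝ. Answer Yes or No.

No

Characteristic polynomial: p(r) = r^3 - r^2 - 8r + 12 = (r - 2)^2(r + 3).
r = 2 has algebraic multiplicity 2; rank(B − 2I) = 2, so geometric multiplicity = 1.
Geometric multiplicity < algebraic multiplicity, so B is not diagonalizable.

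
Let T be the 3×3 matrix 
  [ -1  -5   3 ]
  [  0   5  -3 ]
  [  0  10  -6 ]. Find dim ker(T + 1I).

T + 1I = [[0, -5, 3], [0, 6, -3], [0, 10, -5]].
This matrix has rank 2, so its null space has dimension 3 − 2 = 1.

1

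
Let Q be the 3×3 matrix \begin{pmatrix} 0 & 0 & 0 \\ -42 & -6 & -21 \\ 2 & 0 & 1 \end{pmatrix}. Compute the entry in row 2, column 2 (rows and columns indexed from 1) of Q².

36

Characteristic polynomial: λ^3 + 5λ^2 - 6λ = λ(λ - 1)(λ + 6), so the eigenvalues are -6, 0, 1.
λ=0: eigenvector (1, 0, -2).
λ=-6: eigenvector (0, 1, 0).
λ=1: eigenvector (0, -3, 1).
P = [[1, 0, 0], [0, 1, -3], [-2, 0, 1]], D = diag(0, -6, 1), P⁻¹ = [[1, 0, 0], [6, 1, 3], [2, 0, 1]].
Q² = P·diag(0, 36, 1)·P⁻¹ = [[0, 0, 0], [210, 36, 105], [2, 0, 1]].
The requested entry is 36.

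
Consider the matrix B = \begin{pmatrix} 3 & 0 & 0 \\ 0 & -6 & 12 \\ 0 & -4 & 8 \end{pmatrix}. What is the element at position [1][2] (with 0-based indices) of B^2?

24

Characteristic polynomial: λ^3 - 5λ^2 + 6λ = λ(λ - 3)(λ - 2), so the eigenvalues are 0, 2, 3.
λ=3: eigenvector (1, 0, 0).
λ=2: eigenvector (0, -3, -2).
λ=0: eigenvector (0, 2, 1).
P = [[1, 0, 0], [0, -3, 2], [0, -2, 1]], D = diag(3, 2, 0), P⁻¹ = [[1, 0, 0], [0, 1, -2], [0, 2, -3]].
B² = P·diag(9, 4, 0)·P⁻¹ = [[9, 0, 0], [0, -12, 24], [0, -8, 16]].
The requested entry is 24.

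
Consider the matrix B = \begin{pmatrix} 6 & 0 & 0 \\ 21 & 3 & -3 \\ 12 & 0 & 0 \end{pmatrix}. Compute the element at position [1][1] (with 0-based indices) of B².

9

Characteristic polynomial: r^3 - 9r^2 + 18r = r(r - 6)(r - 3), so the eigenvalues are 0, 3, 6.
r=0: eigenvector (0, 1, 1).
r=3: eigenvector (0, 1, 0).
r=6: eigenvector (1, 5, 2).
P = [[0, 0, 1], [1, 1, 5], [1, 0, 2]], D = diag(0, 3, 6), P⁻¹ = [[-2, 0, 1], [-3, 1, -1], [1, 0, 0]].
B² = P·diag(0, 9, 36)·P⁻¹ = [[36, 0, 0], [153, 9, -9], [72, 0, 0]].
The requested entry is 9.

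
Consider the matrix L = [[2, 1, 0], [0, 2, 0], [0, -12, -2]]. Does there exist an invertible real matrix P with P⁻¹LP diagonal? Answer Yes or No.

No

Characteristic polynomial: p(μ) = μ^3 - 2μ^2 - 4μ + 8 = (μ - 2)^2(μ + 2).
μ = 2 has algebraic multiplicity 2; rank(L − 2I) = 2, so geometric multiplicity = 1.
Geometric multiplicity < algebraic multiplicity, so L is not diagonalizable.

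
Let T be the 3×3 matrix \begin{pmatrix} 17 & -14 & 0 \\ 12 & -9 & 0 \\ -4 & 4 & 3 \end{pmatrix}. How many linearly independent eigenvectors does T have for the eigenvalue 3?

T − 3I = [[14, -14, 0], [12, -12, 0], [-4, 4, 0]].
This matrix has rank 1, so its null space has dimension 3 − 1 = 2.

2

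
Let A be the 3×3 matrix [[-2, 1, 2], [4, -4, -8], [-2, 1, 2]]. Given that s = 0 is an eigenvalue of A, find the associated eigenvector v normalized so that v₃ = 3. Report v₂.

A = [[-2, 1, 2], [4, -4, -8], [-2, 1, 2]].
Solving (A)v = 0 gives the eigenspace spanned by (0, -6, 3).
With v₃ = 3, v = (0, -6, 3), so v₂ = -6.

-6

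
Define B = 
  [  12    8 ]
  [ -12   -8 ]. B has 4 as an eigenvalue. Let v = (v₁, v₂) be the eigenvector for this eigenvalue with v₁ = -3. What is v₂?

B − 4I = [[8, 8], [-12, -12]].
Solving (B − 4I)v = 0 gives the eigenspace spanned by (-3, 3).
With v₁ = -3, v = (-3, 3), so v₂ = 3.

3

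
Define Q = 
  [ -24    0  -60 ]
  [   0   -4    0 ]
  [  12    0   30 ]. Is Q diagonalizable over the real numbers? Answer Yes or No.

Characteristic polynomial: p(μ) = μ^3 - 2μ^2 - 24μ = μ(μ - 6)(μ + 4).
All 3 eigenvalues are distinct, so Q is diagonalizable.

Yes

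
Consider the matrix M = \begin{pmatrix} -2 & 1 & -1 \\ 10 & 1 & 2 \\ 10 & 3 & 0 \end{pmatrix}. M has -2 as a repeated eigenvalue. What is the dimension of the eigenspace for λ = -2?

1

M + 2I = [[0, 1, -1], [10, 3, 2], [10, 3, 2]].
This matrix has rank 2, so its null space has dimension 3 − 2 = 1.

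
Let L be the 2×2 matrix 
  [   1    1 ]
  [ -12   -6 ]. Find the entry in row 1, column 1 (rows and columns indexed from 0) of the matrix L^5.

Characteristic polynomial: λ^2 + 5λ + 6 = (λ + 2)(λ + 3), so the eigenvalues are -3, -2.
λ=-3: eigenvector (-1, 4).
λ=-2: eigenvector (-1, 3).
P = [[-1, -1], [4, 3]], D = diag(-3, -2), P⁻¹ = [[3, 1], [-4, -1]].
L⁵ = P·diag(-243, -32)·P⁻¹ = [[601, 211], [-2532, -876]].
The requested entry is -876.

-876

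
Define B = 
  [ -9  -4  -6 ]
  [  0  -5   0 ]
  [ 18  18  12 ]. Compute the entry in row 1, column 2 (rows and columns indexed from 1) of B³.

44

Characteristic polynomial: t^3 + 2t^2 - 15t = t(t - 3)(t + 5), so the eigenvalues are -5, 0, 3.
t=3: eigenvector (1, 0, -2).
t=-5: eigenvector (-1, 1, 0).
t=0: eigenvector (2, 0, -3).
P = [[1, -1, 2], [0, 1, 0], [-2, 0, -3]], D = diag(3, -5, 0), P⁻¹ = [[-3, -3, -2], [0, 1, 0], [2, 2, 1]].
B³ = P·diag(27, -125, 0)·P⁻¹ = [[-81, 44, -54], [0, -125, 0], [162, 162, 108]].
The requested entry is 44.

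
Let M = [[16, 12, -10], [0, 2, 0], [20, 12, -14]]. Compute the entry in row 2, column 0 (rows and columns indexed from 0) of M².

Characteristic polynomial: s^3 - 4s^2 - 20s + 48 = (s - 6)(s - 2)(s + 4), so the eigenvalues are -4, 2, 6.
s=-4: eigenvector (1, 0, 2).
s=2: eigenvector (-3, 1, -3).
s=6: eigenvector (-1, 0, -1).
P = [[1, -3, -1], [0, 1, 0], [2, -3, -1]], D = diag(-4, 2, 6), P⁻¹ = [[-1, 0, 1], [0, 1, 0], [-2, -3, 1]].
M² = P·diag(16, 4, 36)·P⁻¹ = [[56, 96, -20], [0, 4, 0], [40, 96, -4]].
The requested entry is 40.

40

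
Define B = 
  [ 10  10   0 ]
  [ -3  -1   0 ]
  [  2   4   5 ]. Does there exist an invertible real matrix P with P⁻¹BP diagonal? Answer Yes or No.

Characteristic polynomial: p(r) = r^3 - 14r^2 + 65r - 100 = (r - 5)^2(r - 4).
r = 5 has algebraic multiplicity 2; rank(B − 5I) = 1, so geometric multiplicity = 2.
Every eigenvalue has geometric = algebraic multiplicity, so B is diagonalizable.

Yes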